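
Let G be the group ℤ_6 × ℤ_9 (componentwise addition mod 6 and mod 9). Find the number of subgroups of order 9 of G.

4

|G| = 54 and 9 | 54, so subgroups of order 9 are possible by Lagrange.
The subgroups of order 9 are: {(0,0), (0,1), (0,2), (0,3), (0,4), (0,5), (0,6), (0,7), (0,8)}; {(0,0), (0,3), (0,6), (2,0), (2,3), (2,6), (4,0), (4,3), (4,6)}; {(0,0), (0,3), (0,6), (2,1), (2,4), (2,7), (4,2), (4,5), (4,8)}; {(0,0), (0,3), (0,6), (2,2), (2,5), (2,8), (4,1), (4,4), (4,7)}.
So G has 4 subgroups of order 9.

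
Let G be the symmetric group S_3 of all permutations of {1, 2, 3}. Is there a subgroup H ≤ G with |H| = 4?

4 does not divide |G| = 6, so by Lagrange no subgroup of order 4 exists.

No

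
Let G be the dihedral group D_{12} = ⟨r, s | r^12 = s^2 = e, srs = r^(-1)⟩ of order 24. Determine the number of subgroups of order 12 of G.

3

|G| = 24 and 12 | 24, so subgroups of order 12 are possible by Lagrange.
The subgroups of order 12 are: {e, r, r^2, r^3, r^4, r^5, r^6, r^7, r^8, r^9, r^10, r^11}; {e, r^2, r^4, r^6, r^8, r^10, s, r^2s, r^4s, r^6s, r^8s, r^10s}; {e, r^2, r^4, r^6, r^8, r^10, rs, r^3s, r^5s, r^7s, r^9s, r^11s}.
So G has 3 subgroups of order 12.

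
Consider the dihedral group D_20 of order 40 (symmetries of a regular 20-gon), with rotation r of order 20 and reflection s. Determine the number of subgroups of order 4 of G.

|G| = 40 and 4 | 40, so subgroups of order 4 are possible by Lagrange.
The subgroups of order 4 are: {e, r^10, s, r^10s}; {e, r^10, rs, r^11s}; {e, r^10, r^2s, r^12s}; {e, r^10, r^3s, r^13s}; … (11 in all).
So G has 11 subgroups of order 4.

11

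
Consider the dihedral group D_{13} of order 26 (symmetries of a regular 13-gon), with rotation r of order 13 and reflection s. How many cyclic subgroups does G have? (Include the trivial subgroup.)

15

A cyclic subgroup of order d is generated by each of its φ(d) elements of order d, so the cyclic subgroups of order d number (#elements of order d)/φ(d).
Cyclic subgroups by order — order 1: 1; order 2: 13; order 13: 1.
Total: 15.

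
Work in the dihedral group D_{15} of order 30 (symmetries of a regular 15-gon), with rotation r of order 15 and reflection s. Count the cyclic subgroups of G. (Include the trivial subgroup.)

19

A cyclic subgroup of order d is generated by each of its φ(d) elements of order d, so the cyclic subgroups of order d number (#elements of order d)/φ(d).
Cyclic subgroups by order — order 1: 1; order 2: 15; order 3: 1; order 5: 1; order 15: 1.
Total: 19.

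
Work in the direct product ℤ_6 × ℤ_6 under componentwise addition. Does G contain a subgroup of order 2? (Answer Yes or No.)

Yes

2 | 36. A subgroup of order 2 is {(0,0), (0,3)}.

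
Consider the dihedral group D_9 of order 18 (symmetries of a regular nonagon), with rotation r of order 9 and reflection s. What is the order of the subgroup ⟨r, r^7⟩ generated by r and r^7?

9

|⟨r⟩| = 9 and |⟨r^7⟩| = 9, so |H| is a multiple of lcm(9, 9) = 9 and divides |G| = 18.
Closing under the operation: H = {e, r, r^2, r^3, r^4, r^5, r^6, r^7, r^8}, so |H| = 9.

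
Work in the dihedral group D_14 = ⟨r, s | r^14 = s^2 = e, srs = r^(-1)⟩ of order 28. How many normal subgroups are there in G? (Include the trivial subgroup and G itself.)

7

G has 28 subgroups. Checking conjugation-invariance by order — order 1: 1/1 normal; order 2: 1/15 normal; order 4: 0/7 normal; order 7: 1/1 normal; order 14: 3/3 normal; order 28: 1/1 normal.
Total normal subgroups: 7.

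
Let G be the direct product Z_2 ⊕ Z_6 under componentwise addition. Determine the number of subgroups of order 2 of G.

3

|G| = 12 and 2 | 12, so subgroups of order 2 are possible by Lagrange.
The subgroups of order 2 are: {(0,0), (0,3)}; {(0,0), (1,0)}; {(0,0), (1,3)}.
So G has 3 subgroups of order 2.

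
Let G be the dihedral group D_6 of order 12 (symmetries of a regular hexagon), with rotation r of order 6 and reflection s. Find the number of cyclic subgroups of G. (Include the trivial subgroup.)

10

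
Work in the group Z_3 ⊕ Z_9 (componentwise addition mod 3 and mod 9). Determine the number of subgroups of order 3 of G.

4

|G| = 27 and 3 | 27, so subgroups of order 3 are possible by Lagrange.
The subgroups of order 3 are: {(0,0), (0,3), (0,6)}; {(0,0), (1,0), (2,0)}; {(0,0), (1,3), (2,6)}; {(0,0), (1,6), (2,3)}.
So G has 4 subgroups of order 3.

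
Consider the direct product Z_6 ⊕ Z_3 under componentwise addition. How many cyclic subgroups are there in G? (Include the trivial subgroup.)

A cyclic subgroup of order d is generated by each of its φ(d) elements of order d, so the cyclic subgroups of order d number (#elements of order d)/φ(d).
Cyclic subgroups by order — order 1: 1; order 2: 1; order 3: 4; order 6: 4.
Total: 10.

10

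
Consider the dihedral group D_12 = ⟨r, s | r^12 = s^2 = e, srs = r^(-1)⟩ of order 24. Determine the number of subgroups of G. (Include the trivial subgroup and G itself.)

34

|G| = 24, so by Lagrange every subgroup order divides 24. Divisors: 1, 2, 3, 4, 6, 8, 12, 24.
Subgroups by order — order 1: 1; order 2: 13; order 3: 1; order 4: 7; order 6: 5; order 8: 3; order 12: 3; order 24: 1.
Total: 1 + 13 + 1 + 7 + 5 + 3 + 3 + 1 = 34.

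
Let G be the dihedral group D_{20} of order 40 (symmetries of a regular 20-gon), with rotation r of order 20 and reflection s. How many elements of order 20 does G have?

The elements of order 20 are: r, r^3, r^7, r^9, r^11, r^13, r^17, r^19.
That's 8.

8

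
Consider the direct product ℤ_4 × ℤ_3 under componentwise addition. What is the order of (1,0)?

The order of (1,0) in Z_4 × Z_3 is lcm(ord(1) in Z_4, ord(0) in Z_3).
ord(1) = 4 and ord(0) = 1, so |⟨(1,0)⟩| = lcm(4, 1) = 4.

4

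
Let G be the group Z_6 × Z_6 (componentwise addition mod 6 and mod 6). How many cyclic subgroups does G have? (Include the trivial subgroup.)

20

Each element a generates a cyclic subgroup ⟨a⟩; distinct elements may generate the same one (a cyclic group of order d has φ(d) generators).
Cyclic subgroups by order — order 1: 1; order 2: 3; order 3: 4; order 6: 12.
Total: 20.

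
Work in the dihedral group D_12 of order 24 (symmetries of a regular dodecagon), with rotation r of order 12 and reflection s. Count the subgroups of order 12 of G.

3

|G| = 24 and 12 | 24, so subgroups of order 12 are possible by Lagrange.
The subgroups of order 12 are: {e, r, r^2, r^3, r^4, r^5, r^6, r^7, r^8, r^9, r^10, r^11}; {e, r^2, r^4, r^6, r^8, r^10, s, r^2s, r^4s, r^6s, r^8s, r^10s}; {e, r^2, r^4, r^6, r^8, r^10, rs, r^3s, r^5s, r^7s, r^9s, r^11s}.
So G has 3 subgroups of order 12.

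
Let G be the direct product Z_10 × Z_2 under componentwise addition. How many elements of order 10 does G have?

An element (a,b) has order lcm(ord(a), ord(b)); count pairs with lcm equal to 10.
Enumerating gives 12 such elements.

12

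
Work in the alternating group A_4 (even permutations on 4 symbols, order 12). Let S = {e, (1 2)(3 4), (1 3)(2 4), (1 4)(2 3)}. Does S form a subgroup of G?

|S| = 4 divides |G| = 12, consistent with Lagrange.
S contains the identity, every element's inverse is in S, and S is closed under ∘: it is a subgroup.

Yes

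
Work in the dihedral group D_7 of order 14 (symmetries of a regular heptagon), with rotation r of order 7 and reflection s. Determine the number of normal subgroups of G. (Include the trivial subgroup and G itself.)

3

G has 10 subgroups. Checking conjugation-invariance by order — order 1: 1/1 normal; order 2: 0/7 normal; order 7: 1/1 normal; order 14: 1/1 normal.
Total normal subgroups: 3.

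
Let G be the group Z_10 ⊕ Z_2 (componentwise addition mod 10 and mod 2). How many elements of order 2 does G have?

An element (a,b) has order lcm(ord(a), ord(b)); count pairs with lcm equal to 2.
Enumerating gives 3 such elements.

3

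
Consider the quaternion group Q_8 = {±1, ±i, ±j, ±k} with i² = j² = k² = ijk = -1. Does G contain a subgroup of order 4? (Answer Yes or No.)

Yes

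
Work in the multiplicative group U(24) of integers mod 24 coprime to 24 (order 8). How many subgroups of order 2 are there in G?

|G| = 8 and 2 | 8, so subgroups of order 2 are possible by Lagrange.
The subgroups of order 2 are: {1, 11}; {1, 13}; {1, 17}; {1, 19}; … (7 in all).
So G has 7 subgroups of order 2.

7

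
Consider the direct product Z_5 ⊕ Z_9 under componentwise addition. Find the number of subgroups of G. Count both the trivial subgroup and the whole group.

|G| = 45, so by Lagrange every subgroup order divides 45. Divisors: 1, 3, 5, 9, 15, 45.
Subgroups by order — order 1: 1; order 3: 1; order 5: 1; order 9: 1; order 15: 1; order 45: 1.
Total: 1 + 1 + 1 + 1 + 1 + 1 = 6.

6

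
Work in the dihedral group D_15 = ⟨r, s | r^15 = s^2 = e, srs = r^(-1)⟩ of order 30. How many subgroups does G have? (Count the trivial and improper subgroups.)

|G| = 30, so by Lagrange every subgroup order divides 30. Divisors: 1, 2, 3, 5, 6, 10, 15, 30.
Subgroups by order — order 1: 1; order 2: 15; order 3: 1; order 5: 1; order 6: 5; order 10: 3; order 15: 1; order 30: 1.
Total: 1 + 15 + 1 + 1 + 5 + 3 + 1 + 1 = 28.

28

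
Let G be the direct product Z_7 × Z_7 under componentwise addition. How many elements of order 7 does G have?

An element (a,b) has order lcm(ord(a), ord(b)); count pairs with lcm equal to 7.
Enumerating gives 48 such elements.

48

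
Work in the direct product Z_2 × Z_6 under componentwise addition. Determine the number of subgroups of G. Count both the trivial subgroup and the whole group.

|G| = 12, so by Lagrange every subgroup order divides 12. Divisors: 1, 2, 3, 4, 6, 12.
Subgroups by order — order 1: 1; order 2: 3; order 3: 1; order 4: 1; order 6: 3; order 12: 1.
Total: 1 + 3 + 1 + 1 + 3 + 1 = 10.

10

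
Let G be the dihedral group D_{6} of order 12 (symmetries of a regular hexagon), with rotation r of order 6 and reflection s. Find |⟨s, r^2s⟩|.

6

|⟨s⟩| = 2 and |⟨r^2s⟩| = 2, so |H| is a multiple of lcm(2, 2) = 2 and divides |G| = 12.
Closing under the operation: H = {e, r^2, r^4, s, r^2s, r^4s}, so |H| = 6.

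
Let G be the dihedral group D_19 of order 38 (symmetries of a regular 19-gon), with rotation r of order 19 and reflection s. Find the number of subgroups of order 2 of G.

|G| = 38 and 2 | 38, so subgroups of order 2 are possible by Lagrange.
The subgroups of order 2 are: {e, r^10s}; {e, r^11s}; {e, r^12s}; {e, r^13s}; … (19 in all).
So G has 19 subgroups of order 2.

19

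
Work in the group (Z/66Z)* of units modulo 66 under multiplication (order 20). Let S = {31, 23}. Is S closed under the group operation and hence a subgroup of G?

No

The identity 1 ∉ S, so S is not a subgroup.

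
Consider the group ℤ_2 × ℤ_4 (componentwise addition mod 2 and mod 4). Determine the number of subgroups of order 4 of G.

3

|G| = 8 and 4 | 8, so subgroups of order 4 are possible by Lagrange.
The subgroups of order 4 are: {(0,0), (0,1), (0,2), (0,3)}; {(0,0), (0,2), (1,0), (1,2)}; {(0,0), (0,2), (1,1), (1,3)}.
So G has 3 subgroups of order 4.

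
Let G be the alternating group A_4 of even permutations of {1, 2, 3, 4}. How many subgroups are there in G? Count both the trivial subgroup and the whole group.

10

|G| = 12, so by Lagrange every subgroup order divides 12. Divisors: 1, 2, 3, 4, 6, 12.
Subgroups by order — order 1: 1; order 2: 3; order 3: 4; order 4: 1; order 6: 0; order 12: 1.
Total: 1 + 3 + 4 + 1 + 0 + 1 = 10.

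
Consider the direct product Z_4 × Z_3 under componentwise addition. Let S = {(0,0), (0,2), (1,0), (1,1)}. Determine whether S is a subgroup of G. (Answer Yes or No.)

No

(1,0) ∈ S but its inverse (3,0) ∉ S, so S is not a subgroup.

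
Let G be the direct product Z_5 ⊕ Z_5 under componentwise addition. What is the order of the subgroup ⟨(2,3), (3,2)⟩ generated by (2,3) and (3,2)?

|⟨(2,3)⟩| = 5 and |⟨(3,2)⟩| = 5, so |H| is a multiple of lcm(5, 5) = 5 and divides |G| = 25.
Closing under the operation: H = {(0,0), (1,4), (2,3), (3,2), (4,1)}, so |H| = 5.

5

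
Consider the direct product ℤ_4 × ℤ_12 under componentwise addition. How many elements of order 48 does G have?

An element (a,b) has order lcm(ord(a), ord(b)); count pairs with lcm equal to 48.
Enumerating gives 0 such elements.

0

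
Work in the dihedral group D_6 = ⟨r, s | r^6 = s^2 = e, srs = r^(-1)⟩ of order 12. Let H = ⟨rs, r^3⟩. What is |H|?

|⟨rs⟩| = 2 and |⟨r^3⟩| = 2, so |H| is a multiple of lcm(2, 2) = 2 and divides |G| = 12.
Closing under the operation: H = {e, r^3, rs, r^4s}, so |H| = 4.

4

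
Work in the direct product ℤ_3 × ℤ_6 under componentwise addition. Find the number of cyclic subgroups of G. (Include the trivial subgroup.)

10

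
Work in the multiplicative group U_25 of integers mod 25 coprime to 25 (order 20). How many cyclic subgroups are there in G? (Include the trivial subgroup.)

A cyclic subgroup of order d is generated by each of its φ(d) elements of order d, so the cyclic subgroups of order d number (#elements of order d)/φ(d).
Cyclic subgroups by order — order 1: 1; order 2: 1; order 4: 1; order 5: 1; order 10: 1; order 20: 1.
Total: 6.

6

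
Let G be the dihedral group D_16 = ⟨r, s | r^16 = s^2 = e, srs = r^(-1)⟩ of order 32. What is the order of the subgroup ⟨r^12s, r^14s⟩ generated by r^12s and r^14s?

|⟨r^12s⟩| = 2 and |⟨r^14s⟩| = 2, so |H| is a multiple of lcm(2, 2) = 2 and divides |G| = 32.
Closing under the operation: H = {e, r^2, r^4, r^6, r^8, r^10, r^12, r^14, s, r^2s, r^4s, r^6s, r^8s, r^10s, r^12s, r^14s}, so |H| = 16.

16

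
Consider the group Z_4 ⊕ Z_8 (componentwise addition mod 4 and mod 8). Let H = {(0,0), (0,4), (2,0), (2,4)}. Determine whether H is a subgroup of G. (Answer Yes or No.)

|H| = 4 divides |G| = 32, consistent with Lagrange.
H contains the identity, every element's inverse is in H, and H is closed under +: it is a subgroup.

Yes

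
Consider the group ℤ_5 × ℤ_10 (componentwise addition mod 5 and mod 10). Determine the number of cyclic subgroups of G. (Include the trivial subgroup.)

Each element a generates a cyclic subgroup ⟨a⟩; distinct elements may generate the same one (a cyclic group of order d has φ(d) generators).
Cyclic subgroups by order — order 1: 1; order 2: 1; order 5: 6; order 10: 6.
Total: 14.

14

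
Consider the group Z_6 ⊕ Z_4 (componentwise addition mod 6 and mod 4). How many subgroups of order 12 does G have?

3

|G| = 24 and 12 | 24, so subgroups of order 12 are possible by Lagrange.
The subgroups of order 12 are: {(0,0), (0,1), (0,2), (0,3), (2,0), (2,1), (2,2), (2,3), (4,0), (4,1), (4,2), (4,3)}; {(0,0), (0,2), (1,0), (1,2), (2,0), (2,2), (3,0), (3,2), (4,0), (4,2), (5,0), (5,2)}; {(0,0), (0,2), (1,1), (1,3), (2,0), (2,2), (3,1), (3,3), (4,0), (4,2), (5,1), (5,3)}.
So G has 3 subgroups of order 12.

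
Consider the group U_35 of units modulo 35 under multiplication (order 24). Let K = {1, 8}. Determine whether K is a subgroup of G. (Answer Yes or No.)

8 ∈ K but its inverse 22 ∉ K, so K is not a subgroup.

No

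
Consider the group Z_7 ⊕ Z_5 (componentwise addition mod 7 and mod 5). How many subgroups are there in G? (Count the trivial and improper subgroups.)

|G| = 35, so by Lagrange every subgroup order divides 35. Divisors: 1, 5, 7, 35.
Subgroups by order — order 1: 1; order 5: 1; order 7: 1; order 35: 1.
Total: 1 + 1 + 1 + 1 = 4.

4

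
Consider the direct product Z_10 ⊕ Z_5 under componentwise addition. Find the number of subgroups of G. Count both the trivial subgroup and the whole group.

16

|G| = 50, so by Lagrange every subgroup order divides 50. Divisors: 1, 2, 5, 10, 25, 50.
Subgroups by order — order 1: 1; order 2: 1; order 5: 6; order 10: 6; order 25: 1; order 50: 1.
Total: 1 + 1 + 6 + 6 + 1 + 1 = 16.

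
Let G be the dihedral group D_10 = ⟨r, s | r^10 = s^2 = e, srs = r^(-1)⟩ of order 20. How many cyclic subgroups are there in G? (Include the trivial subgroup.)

A cyclic subgroup of order d is generated by each of its φ(d) elements of order d, so the cyclic subgroups of order d number (#elements of order d)/φ(d).
Cyclic subgroups by order — order 1: 1; order 2: 11; order 5: 1; order 10: 1.
Total: 14.

14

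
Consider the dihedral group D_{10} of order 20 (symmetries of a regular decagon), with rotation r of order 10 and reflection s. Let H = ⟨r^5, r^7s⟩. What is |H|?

4

|⟨r^5⟩| = 2 and |⟨r^7s⟩| = 2, so |H| is a multiple of lcm(2, 2) = 2 and divides |G| = 20.
Closing under the operation: H = {e, r^5, r^2s, r^7s}, so |H| = 4.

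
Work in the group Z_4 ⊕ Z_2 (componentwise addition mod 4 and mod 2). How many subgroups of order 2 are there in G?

3

|G| = 8 and 2 | 8, so subgroups of order 2 are possible by Lagrange.
The subgroups of order 2 are: {(0,0), (0,1)}; {(0,0), (2,0)}; {(0,0), (2,1)}.
So G has 3 subgroups of order 2.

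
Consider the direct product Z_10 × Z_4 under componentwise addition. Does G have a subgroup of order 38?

No

38 does not divide |G| = 40, so by Lagrange no subgroup of order 38 exists.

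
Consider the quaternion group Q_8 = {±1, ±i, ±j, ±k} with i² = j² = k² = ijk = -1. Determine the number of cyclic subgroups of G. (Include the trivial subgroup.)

5

A cyclic subgroup of order d is generated by each of its φ(d) elements of order d, so the cyclic subgroups of order d number (#elements of order d)/φ(d).
Cyclic subgroups by order — order 1: 1; order 2: 1; order 4: 3.
Total: 5.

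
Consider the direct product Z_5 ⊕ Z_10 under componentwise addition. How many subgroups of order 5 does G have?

|G| = 50 and 5 | 50, so subgroups of order 5 are possible by Lagrange.
The subgroups of order 5 are: {(0,0), (0,2), (0,4), (0,6), (0,8)}; {(0,0), (1,0), (2,0), (3,0), (4,0)}; {(0,0), (1,2), (2,4), (3,6), (4,8)}; {(0,0), (1,4), (2,8), (3,2), (4,6)}; … (6 in all).
So G has 6 subgroups of order 5.

6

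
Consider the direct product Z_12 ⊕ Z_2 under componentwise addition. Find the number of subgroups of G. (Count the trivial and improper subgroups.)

16

|G| = 24, so by Lagrange every subgroup order divides 24. Divisors: 1, 2, 3, 4, 6, 8, 12, 24.
Subgroups by order — order 1: 1; order 2: 3; order 3: 1; order 4: 3; order 6: 3; order 8: 1; order 12: 3; order 24: 1.
Total: 1 + 3 + 1 + 3 + 3 + 1 + 3 + 1 = 16.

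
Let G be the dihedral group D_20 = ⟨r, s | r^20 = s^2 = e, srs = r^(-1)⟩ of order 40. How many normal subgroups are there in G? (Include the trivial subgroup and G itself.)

9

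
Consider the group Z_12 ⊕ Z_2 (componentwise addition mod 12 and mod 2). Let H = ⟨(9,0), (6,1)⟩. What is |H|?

|⟨(9,0)⟩| = 4 and |⟨(6,1)⟩| = 2, so |H| is a multiple of lcm(4, 2) = 4 and divides |G| = 24.
Closing under the operation: H = {(0,0), (0,1), (3,0), (3,1), (6,0), (6,1), (9,0), (9,1)}, so |H| = 8.

8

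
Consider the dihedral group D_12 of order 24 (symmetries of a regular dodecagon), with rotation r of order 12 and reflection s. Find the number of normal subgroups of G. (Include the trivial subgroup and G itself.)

9

G has 34 subgroups. Checking conjugation-invariance by order — order 1: 1/1 normal; order 2: 1/13 normal; order 3: 1/1 normal; order 4: 1/7 normal; order 6: 1/5 normal; order 8: 0/3 normal; order 12: 3/3 normal; order 24: 1/1 normal.
Total normal subgroups: 9.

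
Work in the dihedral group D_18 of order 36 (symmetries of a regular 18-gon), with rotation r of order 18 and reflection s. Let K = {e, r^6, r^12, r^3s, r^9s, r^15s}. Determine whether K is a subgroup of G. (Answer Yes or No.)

|K| = 6 divides |G| = 36, consistent with Lagrange.
K contains the identity, every element's inverse is in K, and K is closed under ·: it is a subgroup.

Yes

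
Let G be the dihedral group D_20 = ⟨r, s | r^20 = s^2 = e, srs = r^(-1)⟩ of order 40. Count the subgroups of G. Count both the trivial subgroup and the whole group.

48

|G| = 40, so by Lagrange every subgroup order divides 40. Divisors: 1, 2, 4, 5, 8, 10, 20, 40.
Subgroups by order — order 1: 1; order 2: 21; order 4: 11; order 5: 1; order 8: 5; order 10: 5; order 20: 3; order 40: 1.
Total: 1 + 21 + 11 + 1 + 5 + 5 + 3 + 1 = 48.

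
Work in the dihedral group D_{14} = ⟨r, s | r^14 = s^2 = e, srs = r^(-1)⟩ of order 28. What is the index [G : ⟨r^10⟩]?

|⟨r^10⟩| = 7 and |G| = 28.
By Lagrange, [G : H] = |G|/|H| = 28/7 = 4.

4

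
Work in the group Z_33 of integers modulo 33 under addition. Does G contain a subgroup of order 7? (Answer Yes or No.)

No

7 does not divide |G| = 33, so by Lagrange no subgroup of order 7 exists.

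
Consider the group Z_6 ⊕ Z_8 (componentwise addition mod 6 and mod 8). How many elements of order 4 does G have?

4

An element (a,b) has order lcm(ord(a), ord(b)); count pairs with lcm equal to 4.
Enumerating gives 4 such elements.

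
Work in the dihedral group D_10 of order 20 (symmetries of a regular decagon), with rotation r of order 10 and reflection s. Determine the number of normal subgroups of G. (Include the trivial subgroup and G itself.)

7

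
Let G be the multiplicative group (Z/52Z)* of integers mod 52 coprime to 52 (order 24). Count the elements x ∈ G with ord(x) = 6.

6

The elements of order 6 are: 3, 17, 23, 35, 43, 49.
That's 6.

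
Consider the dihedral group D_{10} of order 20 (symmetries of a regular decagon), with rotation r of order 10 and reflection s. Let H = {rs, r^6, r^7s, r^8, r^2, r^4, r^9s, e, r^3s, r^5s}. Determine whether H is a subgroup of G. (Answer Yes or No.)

Yes

|H| = 10 divides |G| = 20, consistent with Lagrange.
H contains the identity, every element's inverse is in H, and H is closed under ·: it is a subgroup.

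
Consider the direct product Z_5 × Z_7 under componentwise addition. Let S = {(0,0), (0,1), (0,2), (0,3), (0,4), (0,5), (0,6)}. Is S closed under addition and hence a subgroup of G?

Yes

|S| = 7 divides |G| = 35, consistent with Lagrange.
S contains the identity, every element's inverse is in S, and S is closed under +: it is a subgroup.
In fact S = ⟨(0,1)⟩.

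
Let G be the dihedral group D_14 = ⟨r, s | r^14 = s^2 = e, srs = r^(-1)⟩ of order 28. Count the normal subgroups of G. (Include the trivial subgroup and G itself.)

7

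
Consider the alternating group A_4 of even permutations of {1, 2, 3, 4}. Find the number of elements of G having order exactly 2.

The elements of order 2 are: (1 2)(3 4), (1 3)(2 4), (1 4)(2 3).
That's 3.

3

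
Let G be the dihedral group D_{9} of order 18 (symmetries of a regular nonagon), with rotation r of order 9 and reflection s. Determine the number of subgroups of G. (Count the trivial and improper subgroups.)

16

|G| = 18, so by Lagrange every subgroup order divides 18. Divisors: 1, 2, 3, 6, 9, 18.
Subgroups by order — order 1: 1; order 2: 9; order 3: 1; order 6: 3; order 9: 1; order 18: 1.
Total: 1 + 9 + 1 + 3 + 1 + 1 = 16.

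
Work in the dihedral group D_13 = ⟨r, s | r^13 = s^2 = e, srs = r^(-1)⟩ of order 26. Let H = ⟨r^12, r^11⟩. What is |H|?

13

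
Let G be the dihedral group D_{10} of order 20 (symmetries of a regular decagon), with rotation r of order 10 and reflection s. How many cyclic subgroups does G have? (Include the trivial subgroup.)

14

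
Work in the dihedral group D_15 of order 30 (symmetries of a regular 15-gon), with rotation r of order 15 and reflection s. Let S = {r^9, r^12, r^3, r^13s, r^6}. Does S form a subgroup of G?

No

The identity e ∉ S, so S is not a subgroup.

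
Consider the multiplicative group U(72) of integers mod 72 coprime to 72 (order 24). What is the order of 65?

Compute successive powers of 65 mod 72: 65, 49, 17, 25, 41, 1; 65^6 ≡ 1 (mod 72).
So |⟨65⟩| = 6.

6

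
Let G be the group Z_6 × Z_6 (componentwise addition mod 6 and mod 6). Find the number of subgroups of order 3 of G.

4

|G| = 36 and 3 | 36, so subgroups of order 3 are possible by Lagrange.
The subgroups of order 3 are: {(0,0), (0,2), (0,4)}; {(0,0), (2,0), (4,0)}; {(0,0), (2,2), (4,4)}; {(0,0), (2,4), (4,2)}.
So G has 4 subgroups of order 3.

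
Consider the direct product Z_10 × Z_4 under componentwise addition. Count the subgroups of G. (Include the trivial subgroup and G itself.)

|G| = 40, so by Lagrange every subgroup order divides 40. Divisors: 1, 2, 4, 5, 8, 10, 20, 40.
Subgroups by order — order 1: 1; order 2: 3; order 4: 3; order 5: 1; order 8: 1; order 10: 3; order 20: 3; order 40: 1.
Total: 1 + 3 + 3 + 1 + 1 + 3 + 3 + 1 = 16.

16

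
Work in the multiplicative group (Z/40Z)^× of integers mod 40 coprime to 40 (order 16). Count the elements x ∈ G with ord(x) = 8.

No element of G has order 8 (even though 8 | 16).

0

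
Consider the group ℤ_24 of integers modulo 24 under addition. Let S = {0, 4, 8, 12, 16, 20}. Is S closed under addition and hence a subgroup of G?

Yes

|S| = 6 divides |G| = 24, consistent with Lagrange.
S contains the identity, every element's inverse is in S, and S is closed under +: it is a subgroup.
In fact S = ⟨4⟩.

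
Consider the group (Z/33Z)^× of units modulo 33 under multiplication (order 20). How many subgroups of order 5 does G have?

|G| = 20 and 5 | 20, so subgroups of order 5 are possible by Lagrange.
The subgroups of order 5 are: {1, 4, 16, 25, 31}.
So G has 1 subgroup of order 5.

1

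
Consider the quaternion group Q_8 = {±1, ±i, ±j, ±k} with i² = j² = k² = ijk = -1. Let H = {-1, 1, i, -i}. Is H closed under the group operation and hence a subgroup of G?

|H| = 4 divides |G| = 8, consistent with Lagrange.
H contains the identity, every element's inverse is in H, and H is closed under ·: it is a subgroup.
In fact H = ⟨-i⟩.

Yes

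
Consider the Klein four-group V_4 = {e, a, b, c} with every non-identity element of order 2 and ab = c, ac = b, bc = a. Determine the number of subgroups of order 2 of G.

|G| = 4 and 2 | 4, so subgroups of order 2 are possible by Lagrange.
The subgroups of order 2 are: {e, a}; {e, b}; {e, c}.
So G has 3 subgroups of order 2.

3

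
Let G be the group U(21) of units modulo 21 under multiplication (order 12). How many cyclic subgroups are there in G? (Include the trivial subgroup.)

Each element a generates a cyclic subgroup ⟨a⟩; distinct elements may generate the same one (a cyclic group of order d has φ(d) generators).
Cyclic subgroups by order — order 1: 1; order 2: 3; order 3: 1; order 6: 3.
Total: 8.

8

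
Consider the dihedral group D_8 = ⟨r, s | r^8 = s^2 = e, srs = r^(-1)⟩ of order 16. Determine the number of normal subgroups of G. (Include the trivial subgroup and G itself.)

G has 19 subgroups. Checking conjugation-invariance by order — order 1: 1/1 normal; order 2: 1/9 normal; order 4: 1/5 normal; order 8: 3/3 normal; order 16: 1/1 normal.
Total normal subgroups: 7.

7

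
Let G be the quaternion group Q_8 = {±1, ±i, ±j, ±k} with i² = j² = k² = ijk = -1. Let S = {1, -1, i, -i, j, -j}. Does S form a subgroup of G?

|S| = 6 does not divide |G| = 8, so by Lagrange S is not a subgroup.

No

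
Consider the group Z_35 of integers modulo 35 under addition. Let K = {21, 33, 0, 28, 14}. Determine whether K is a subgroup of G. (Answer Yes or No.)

No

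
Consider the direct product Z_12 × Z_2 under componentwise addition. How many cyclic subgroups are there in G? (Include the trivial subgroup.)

Each element a generates a cyclic subgroup ⟨a⟩; distinct elements may generate the same one (a cyclic group of order d has φ(d) generators).
Cyclic subgroups by order — order 1: 1; order 2: 3; order 3: 1; order 4: 2; order 6: 3; order 12: 2.
Total: 12.

12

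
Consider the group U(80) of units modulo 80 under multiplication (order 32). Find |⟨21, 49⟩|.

8

|⟨21⟩| = 4 and |⟨49⟩| = 2, so |H| is a multiple of lcm(4, 2) = 4 and divides |G| = 32.
Closing under the operation: H = {1, 9, 21, 29, 41, 49, 61, 69}, so |H| = 8.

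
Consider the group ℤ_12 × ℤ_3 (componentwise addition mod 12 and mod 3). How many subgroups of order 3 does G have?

|G| = 36 and 3 | 36, so subgroups of order 3 are possible by Lagrange.
The subgroups of order 3 are: {(0,0), (0,1), (0,2)}; {(0,0), (4,0), (8,0)}; {(0,0), (4,1), (8,2)}; {(0,0), (4,2), (8,1)}.
So G has 4 subgroups of order 3.

4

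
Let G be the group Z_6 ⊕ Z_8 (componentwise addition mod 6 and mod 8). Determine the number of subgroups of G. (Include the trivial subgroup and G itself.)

22

|G| = 48, so by Lagrange every subgroup order divides 48. Divisors: 1, 2, 3, 4, 6, 8, 12, 16, 24, 48.
Subgroups by order — order 1: 1; order 2: 3; order 3: 1; order 4: 3; order 6: 3; order 8: 3; order 12: 3; order 16: 1; order 24: 3; order 48: 1.
Total: 1 + 3 + 1 + 3 + 3 + 3 + 3 + 1 + 3 + 1 = 22.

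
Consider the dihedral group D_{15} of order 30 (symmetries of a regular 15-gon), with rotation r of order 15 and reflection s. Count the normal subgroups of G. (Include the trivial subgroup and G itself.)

5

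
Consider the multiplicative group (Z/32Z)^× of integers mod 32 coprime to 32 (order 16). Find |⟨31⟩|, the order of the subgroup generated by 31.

2

Compute successive powers of 31 mod 32: 31, 1; 31^2 ≡ 1 (mod 32).
So |⟨31⟩| = 2.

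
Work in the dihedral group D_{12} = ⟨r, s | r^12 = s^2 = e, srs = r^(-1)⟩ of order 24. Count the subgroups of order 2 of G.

|G| = 24 and 2 | 24, so subgroups of order 2 are possible by Lagrange.
The subgroups of order 2 are: {e, r^10s}; {e, r^11s}; {e, r^2s}; {e, r^3s}; … (13 in all).
So G has 13 subgroups of order 2.

13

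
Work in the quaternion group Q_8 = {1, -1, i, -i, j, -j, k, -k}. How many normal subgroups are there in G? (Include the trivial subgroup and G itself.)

6

G has 6 subgroups. Checking conjugation-invariance by order — order 1: 1/1 normal; order 2: 1/1 normal; order 4: 3/3 normal; order 8: 1/1 normal.
Total normal subgroups: 6.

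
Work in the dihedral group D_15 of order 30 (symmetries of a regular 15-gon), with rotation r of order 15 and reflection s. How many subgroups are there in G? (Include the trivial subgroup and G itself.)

28

|G| = 30, so by Lagrange every subgroup order divides 30. Divisors: 1, 2, 3, 5, 6, 10, 15, 30.
Subgroups by order — order 1: 1; order 2: 15; order 3: 1; order 5: 1; order 6: 5; order 10: 3; order 15: 1; order 30: 1.
Total: 1 + 15 + 1 + 1 + 5 + 3 + 1 + 1 = 28.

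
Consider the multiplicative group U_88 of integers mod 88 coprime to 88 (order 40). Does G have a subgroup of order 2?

2 | 40. A subgroup of order 2 is {1, 21}.

Yes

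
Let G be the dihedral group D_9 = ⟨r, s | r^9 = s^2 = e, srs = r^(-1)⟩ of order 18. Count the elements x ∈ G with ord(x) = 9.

6

The elements of order 9 are: r, r^2, r^4, r^5, r^7, r^8.
That's 6.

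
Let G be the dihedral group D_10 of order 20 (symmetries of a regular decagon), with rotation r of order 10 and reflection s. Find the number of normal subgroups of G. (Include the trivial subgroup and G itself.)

G has 22 subgroups. Checking conjugation-invariance by order — order 1: 1/1 normal; order 2: 1/11 normal; order 4: 0/5 normal; order 5: 1/1 normal; order 10: 3/3 normal; order 20: 1/1 normal.
Total normal subgroups: 7.

7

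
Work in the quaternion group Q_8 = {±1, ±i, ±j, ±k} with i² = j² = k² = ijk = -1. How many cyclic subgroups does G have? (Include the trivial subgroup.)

5

Each element a generates a cyclic subgroup ⟨a⟩; distinct elements may generate the same one (a cyclic group of order d has φ(d) generators).
Cyclic subgroups by order — order 1: 1; order 2: 1; order 4: 3.
Total: 5.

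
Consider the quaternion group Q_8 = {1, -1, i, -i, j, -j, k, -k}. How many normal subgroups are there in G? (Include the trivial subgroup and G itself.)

6

G has 6 subgroups. Checking conjugation-invariance by order — order 1: 1/1 normal; order 2: 1/1 normal; order 4: 3/3 normal; order 8: 1/1 normal.
Total normal subgroups: 6.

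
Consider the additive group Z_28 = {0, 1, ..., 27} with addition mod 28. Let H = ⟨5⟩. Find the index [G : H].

1

|⟨5⟩| = 28 and |G| = 28.
By Lagrange, [G : H] = |G|/|H| = 28/28 = 1.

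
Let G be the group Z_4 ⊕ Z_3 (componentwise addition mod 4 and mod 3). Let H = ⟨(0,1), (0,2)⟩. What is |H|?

3

|⟨(0,1)⟩| = 3 and |⟨(0,2)⟩| = 3, so |H| is a multiple of lcm(3, 3) = 3 and divides |G| = 12.
Closing under the operation: H = {(0,0), (0,1), (0,2)}, so |H| = 3.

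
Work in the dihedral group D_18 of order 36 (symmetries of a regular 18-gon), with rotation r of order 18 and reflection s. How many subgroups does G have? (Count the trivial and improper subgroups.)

|G| = 36, so by Lagrange every subgroup order divides 36. Divisors: 1, 2, 3, 4, 6, 9, 12, 18, 36.
Subgroups by order — order 1: 1; order 2: 19; order 3: 1; order 4: 9; order 6: 7; order 9: 1; order 12: 3; order 18: 3; order 36: 1.
Total: 1 + 19 + 1 + 9 + 7 + 1 + 3 + 3 + 1 = 45.

45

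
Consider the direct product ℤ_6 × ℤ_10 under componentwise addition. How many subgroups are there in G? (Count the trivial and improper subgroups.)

|G| = 60, so by Lagrange every subgroup order divides 60. Divisors: 1, 2, 3, 4, 5, 6, 10, 12, 15, 20, 30, 60.
Subgroups by order — order 1: 1; order 2: 3; order 3: 1; order 4: 1; order 5: 1; order 6: 3; order 10: 3; order 12: 1; order 15: 1; order 20: 1; order 30: 3; order 60: 1.
Total: 1 + 3 + 1 + 1 + 1 + 3 + 3 + 1 + 1 + 1 + 3 + 1 = 20.

20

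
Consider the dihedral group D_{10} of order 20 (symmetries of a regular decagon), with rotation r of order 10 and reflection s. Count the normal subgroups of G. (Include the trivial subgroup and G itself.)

7

G has 22 subgroups. Checking conjugation-invariance by order — order 1: 1/1 normal; order 2: 1/11 normal; order 4: 0/5 normal; order 5: 1/1 normal; order 10: 3/3 normal; order 20: 1/1 normal.
Total normal subgroups: 7.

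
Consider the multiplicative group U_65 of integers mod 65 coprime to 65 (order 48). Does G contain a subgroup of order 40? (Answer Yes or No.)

No

40 does not divide |G| = 48, so by Lagrange no subgroup of order 40 exists.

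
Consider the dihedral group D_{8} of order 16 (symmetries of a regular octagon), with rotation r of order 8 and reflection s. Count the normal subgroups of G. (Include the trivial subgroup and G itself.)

7

G has 19 subgroups. Checking conjugation-invariance by order — order 1: 1/1 normal; order 2: 1/9 normal; order 4: 1/5 normal; order 8: 3/3 normal; order 16: 1/1 normal.
Total normal subgroups: 7.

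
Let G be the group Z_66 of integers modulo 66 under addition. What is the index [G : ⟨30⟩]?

6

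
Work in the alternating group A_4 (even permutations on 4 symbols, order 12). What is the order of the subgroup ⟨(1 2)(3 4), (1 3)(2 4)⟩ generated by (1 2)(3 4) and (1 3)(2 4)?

|⟨(1 2)(3 4)⟩| = 2 and |⟨(1 3)(2 4)⟩| = 2, so |H| is a multiple of lcm(2, 2) = 2 and divides |G| = 12.
Closing under the operation: H = {e, (1 2)(3 4), (1 3)(2 4), (1 4)(2 3)}, so |H| = 4.

4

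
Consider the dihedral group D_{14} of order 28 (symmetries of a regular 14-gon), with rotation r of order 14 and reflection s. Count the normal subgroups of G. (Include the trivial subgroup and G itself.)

G has 28 subgroups. Checking conjugation-invariance by order — order 1: 1/1 normal; order 2: 1/15 normal; order 4: 0/7 normal; order 7: 1/1 normal; order 14: 3/3 normal; order 28: 1/1 normal.
Total normal subgroups: 7.

7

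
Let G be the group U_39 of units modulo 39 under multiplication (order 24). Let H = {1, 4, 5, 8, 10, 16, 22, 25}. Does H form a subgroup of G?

Closure fails: 4 · 5 = 20 ∉ H. So H is not a subgroup.

No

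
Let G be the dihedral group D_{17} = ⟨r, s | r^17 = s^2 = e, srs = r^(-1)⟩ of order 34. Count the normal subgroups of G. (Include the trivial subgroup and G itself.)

G has 20 subgroups. Checking conjugation-invariance by order — order 1: 1/1 normal; order 2: 0/17 normal; order 17: 1/1 normal; order 34: 1/1 normal.
Total normal subgroups: 3.

3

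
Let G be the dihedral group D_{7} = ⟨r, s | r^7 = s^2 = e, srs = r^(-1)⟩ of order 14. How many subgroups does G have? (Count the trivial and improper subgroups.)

|G| = 14, so by Lagrange every subgroup order divides 14. Divisors: 1, 2, 7, 14.
Subgroups by order — order 1: 1; order 2: 7; order 7: 1; order 14: 1.
Total: 1 + 7 + 1 + 1 = 10.

10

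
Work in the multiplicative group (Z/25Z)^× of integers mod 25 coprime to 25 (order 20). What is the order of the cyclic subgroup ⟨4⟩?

Compute successive powers of 4 mod 25: 4, 16, 14, 6, 24, 21, 9, 11, …; 4^10 ≡ 1 (mod 25).
So |⟨4⟩| = 10.

10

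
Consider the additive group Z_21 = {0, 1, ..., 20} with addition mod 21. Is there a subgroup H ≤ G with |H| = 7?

7 | 21. A subgroup of order 7 is {0, 3, 6, 9, 12, 15, 18}.

Yes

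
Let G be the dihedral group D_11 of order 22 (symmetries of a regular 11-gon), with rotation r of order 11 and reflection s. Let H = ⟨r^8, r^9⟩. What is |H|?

11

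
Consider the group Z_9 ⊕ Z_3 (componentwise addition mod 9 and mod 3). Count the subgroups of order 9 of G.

4

|G| = 27 and 9 | 27, so subgroups of order 9 are possible by Lagrange.
The subgroups of order 9 are: {(0,0), (0,1), (0,2), (3,0), (3,1), (3,2), (6,0), (6,1), (6,2)}; {(0,0), (1,0), (2,0), (3,0), (4,0), (5,0), (6,0), (7,0), (8,0)}; {(0,0), (1,1), (2,2), (3,0), (4,1), (5,2), (6,0), (7,1), (8,2)}; {(0,0), (1,2), (2,1), (3,0), (4,2), (5,1), (6,0), (7,2), (8,1)}.
So G has 4 subgroups of order 9.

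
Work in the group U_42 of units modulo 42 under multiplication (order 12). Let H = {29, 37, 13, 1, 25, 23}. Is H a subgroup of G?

23 ∈ H but its inverse 11 ∉ H, so H is not a subgroup.

No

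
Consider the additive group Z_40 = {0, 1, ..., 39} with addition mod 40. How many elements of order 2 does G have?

1

In a cyclic group of order 40, the number of elements of order d (for d | 40) is φ(d).
φ(2) = 1.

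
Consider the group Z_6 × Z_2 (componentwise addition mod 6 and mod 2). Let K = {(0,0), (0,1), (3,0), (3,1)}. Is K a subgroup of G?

|K| = 4 divides |G| = 12, consistent with Lagrange.
K contains the identity, every element's inverse is in K, and K is closed under +: it is a subgroup.

Yes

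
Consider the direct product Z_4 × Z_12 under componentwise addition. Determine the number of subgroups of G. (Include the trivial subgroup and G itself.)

30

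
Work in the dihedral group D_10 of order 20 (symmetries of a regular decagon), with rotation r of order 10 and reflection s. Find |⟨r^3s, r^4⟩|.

10

|⟨r^3s⟩| = 2 and |⟨r^4⟩| = 5, so |H| is a multiple of lcm(2, 5) = 10 and divides |G| = 20.
Closing under the operation: H = {e, r^2, r^4, r^6, r^8, rs, r^3s, r^5s, r^7s, r^9s}, so |H| = 10.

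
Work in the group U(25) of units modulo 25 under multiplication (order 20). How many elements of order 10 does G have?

4

The elements of order 10 are: 4, 9, 14, 19.
That's 4.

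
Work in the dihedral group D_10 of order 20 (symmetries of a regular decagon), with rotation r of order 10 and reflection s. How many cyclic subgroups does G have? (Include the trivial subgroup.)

14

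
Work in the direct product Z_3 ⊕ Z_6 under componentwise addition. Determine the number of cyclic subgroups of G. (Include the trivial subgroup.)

10

Each element a generates a cyclic subgroup ⟨a⟩; distinct elements may generate the same one (a cyclic group of order d has φ(d) generators).
Cyclic subgroups by order — order 1: 1; order 2: 1; order 3: 4; order 6: 4.
Total: 10.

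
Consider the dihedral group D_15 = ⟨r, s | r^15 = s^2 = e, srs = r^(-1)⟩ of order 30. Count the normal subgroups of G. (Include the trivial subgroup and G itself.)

5

G has 28 subgroups. Checking conjugation-invariance by order — order 1: 1/1 normal; order 2: 0/15 normal; order 3: 1/1 normal; order 5: 1/1 normal; order 6: 0/5 normal; order 10: 0/3 normal; order 15: 1/1 normal; order 30: 1/1 normal.
Total normal subgroups: 5.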